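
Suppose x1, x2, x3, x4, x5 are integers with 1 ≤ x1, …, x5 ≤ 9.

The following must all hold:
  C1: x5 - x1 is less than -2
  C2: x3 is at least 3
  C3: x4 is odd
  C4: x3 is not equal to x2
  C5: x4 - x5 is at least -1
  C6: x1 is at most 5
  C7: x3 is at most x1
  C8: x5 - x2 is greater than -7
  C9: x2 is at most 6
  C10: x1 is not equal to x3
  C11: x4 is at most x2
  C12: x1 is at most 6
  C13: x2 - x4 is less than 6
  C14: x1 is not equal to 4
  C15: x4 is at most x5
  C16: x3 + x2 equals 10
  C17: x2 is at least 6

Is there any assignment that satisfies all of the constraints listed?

Satisfiable

Take x1 = 5, x2 = 6, x3 = 4, x4 = 1, x5 = 1. Then constraint 1: x5 - x1 = -4; constraint 5: x4 - x5 = 0; constraint 8: x5 - x2 = -5, and every other listed constraint is also met.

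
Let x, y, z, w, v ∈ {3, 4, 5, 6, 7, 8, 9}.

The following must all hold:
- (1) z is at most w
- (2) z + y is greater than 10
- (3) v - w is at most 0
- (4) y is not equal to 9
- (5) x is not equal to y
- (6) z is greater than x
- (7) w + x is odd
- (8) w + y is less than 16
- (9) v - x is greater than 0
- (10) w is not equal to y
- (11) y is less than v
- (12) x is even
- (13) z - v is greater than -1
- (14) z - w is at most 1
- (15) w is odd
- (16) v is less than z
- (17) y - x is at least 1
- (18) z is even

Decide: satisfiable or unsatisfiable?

Try x = 4, y = 5, z = 8, w = 9, v = 7.
Check constraint 2: z + y = 13; constraint 3: v - w = -2. The remaining constraints are straightforward to verify.

Satisfiable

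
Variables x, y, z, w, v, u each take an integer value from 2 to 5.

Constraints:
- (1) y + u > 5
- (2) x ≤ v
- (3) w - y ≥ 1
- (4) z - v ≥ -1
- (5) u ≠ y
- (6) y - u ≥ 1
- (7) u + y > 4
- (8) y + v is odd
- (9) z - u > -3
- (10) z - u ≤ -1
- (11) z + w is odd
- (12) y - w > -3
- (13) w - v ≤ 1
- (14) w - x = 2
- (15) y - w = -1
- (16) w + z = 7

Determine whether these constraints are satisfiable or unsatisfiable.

Unsatisfiable

Constraints 3, 4, 6, 10, and 13 give z − v ≥ -1, v − w ≥ -1, w − y ≥ 1, y − u ≥ 1, u − z ≥ 1.
Adding all 5 inequalities: the left sides telescope to 0, and the right sides sum to (-1) + (-1) + 1 + 1 + 1 = 1. So 0 ≥ 1, which is false.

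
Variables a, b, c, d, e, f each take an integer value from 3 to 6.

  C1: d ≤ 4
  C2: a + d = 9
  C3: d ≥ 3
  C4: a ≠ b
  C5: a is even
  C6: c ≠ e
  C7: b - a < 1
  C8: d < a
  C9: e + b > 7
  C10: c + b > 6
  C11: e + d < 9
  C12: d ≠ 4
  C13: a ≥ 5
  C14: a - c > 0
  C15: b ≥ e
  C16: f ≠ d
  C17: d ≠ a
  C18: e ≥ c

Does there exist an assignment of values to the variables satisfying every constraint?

One satisfying assignment is a = 6, b = 5, c = 3, d = 3, e = 4, f = 6.
For the less obvious constraints — constraint 2: a + d = 9; constraint 7: b - a = -1 — and the others hold by inspection.

Satisfiable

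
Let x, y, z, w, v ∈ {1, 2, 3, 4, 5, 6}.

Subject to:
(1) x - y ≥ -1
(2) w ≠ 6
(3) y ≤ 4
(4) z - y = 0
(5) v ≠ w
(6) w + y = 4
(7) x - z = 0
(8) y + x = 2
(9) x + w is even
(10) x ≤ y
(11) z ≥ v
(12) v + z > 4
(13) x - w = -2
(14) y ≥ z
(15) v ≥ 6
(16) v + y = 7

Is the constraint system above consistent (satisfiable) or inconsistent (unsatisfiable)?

Unsatisfiable

From constraints 11 and 15: z ≥ v and v ≥ 6, so z ≥ 6. From constraints 3 and 14: z ≤ y and y ≤ 4, so z ≤ 4. But 4 < 6, so no value of z works.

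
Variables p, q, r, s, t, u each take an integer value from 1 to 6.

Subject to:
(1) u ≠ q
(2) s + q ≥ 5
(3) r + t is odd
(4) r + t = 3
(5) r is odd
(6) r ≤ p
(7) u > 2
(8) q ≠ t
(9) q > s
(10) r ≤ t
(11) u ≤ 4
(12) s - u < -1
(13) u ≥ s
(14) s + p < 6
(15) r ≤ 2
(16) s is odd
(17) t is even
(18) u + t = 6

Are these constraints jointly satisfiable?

Satisfiable

The assignment p = 2, q = 6, r = 1, s = 1, t = 2, u = 4 works:
  constraint 2 holds since s + q = 7.
  constraint 4 holds since r + t = 3.
The rest check out directly.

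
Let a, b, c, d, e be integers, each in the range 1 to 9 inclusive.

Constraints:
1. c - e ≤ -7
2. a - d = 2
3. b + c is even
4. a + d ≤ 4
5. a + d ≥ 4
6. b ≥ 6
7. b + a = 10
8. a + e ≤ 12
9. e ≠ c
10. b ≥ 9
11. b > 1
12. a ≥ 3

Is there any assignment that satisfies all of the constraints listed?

From constraint 10: b ≥ 9. From constraint 12: a ≥ 3. Hence b + a ≥ 12. But constraint 7 requires b + a = 10, and 10 < 12. Contradiction.

Unsatisfiable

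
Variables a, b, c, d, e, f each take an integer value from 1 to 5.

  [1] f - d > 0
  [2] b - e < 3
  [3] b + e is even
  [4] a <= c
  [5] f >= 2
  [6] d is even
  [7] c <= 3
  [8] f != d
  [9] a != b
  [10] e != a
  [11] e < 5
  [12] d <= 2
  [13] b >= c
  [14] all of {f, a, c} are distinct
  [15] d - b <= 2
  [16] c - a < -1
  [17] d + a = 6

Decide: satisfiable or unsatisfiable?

Unsatisfiable

From constraint 12: d ≤ 2. From constraints 4 and 7: a ≤ c ≤ 3. Hence d + a ≤ 5. But constraint 17 requires d + a = 6, and 6 > 5. Contradiction.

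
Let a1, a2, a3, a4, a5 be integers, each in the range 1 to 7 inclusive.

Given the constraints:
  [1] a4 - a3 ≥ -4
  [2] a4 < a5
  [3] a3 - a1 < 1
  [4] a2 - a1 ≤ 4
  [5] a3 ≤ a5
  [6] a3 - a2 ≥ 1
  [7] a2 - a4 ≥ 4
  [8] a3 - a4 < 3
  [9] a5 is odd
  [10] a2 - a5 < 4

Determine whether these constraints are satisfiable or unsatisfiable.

Constraints 1, 6, and 7 give a2 − a4 ≥ 4, a4 − a3 ≥ -4, a3 − a2 ≥ 1.
Adding all 3 inequalities: the left sides telescope to 0, and the right sides sum to 4 + (-4) + 1 = 1. So 0 ≥ 1, which is false.

Unsatisfiable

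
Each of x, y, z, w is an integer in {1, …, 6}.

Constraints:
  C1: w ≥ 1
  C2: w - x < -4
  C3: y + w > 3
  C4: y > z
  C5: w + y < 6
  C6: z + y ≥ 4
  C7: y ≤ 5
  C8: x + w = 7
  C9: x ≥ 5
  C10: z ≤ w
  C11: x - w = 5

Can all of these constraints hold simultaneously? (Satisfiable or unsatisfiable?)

Satisfiable

One satisfying assignment is x = 6, y = 3, z = 1, w = 1.
For the less obvious constraints — constraint 2: w - x = -5; constraint 3: y + w = 4 — and the others hold by inspection.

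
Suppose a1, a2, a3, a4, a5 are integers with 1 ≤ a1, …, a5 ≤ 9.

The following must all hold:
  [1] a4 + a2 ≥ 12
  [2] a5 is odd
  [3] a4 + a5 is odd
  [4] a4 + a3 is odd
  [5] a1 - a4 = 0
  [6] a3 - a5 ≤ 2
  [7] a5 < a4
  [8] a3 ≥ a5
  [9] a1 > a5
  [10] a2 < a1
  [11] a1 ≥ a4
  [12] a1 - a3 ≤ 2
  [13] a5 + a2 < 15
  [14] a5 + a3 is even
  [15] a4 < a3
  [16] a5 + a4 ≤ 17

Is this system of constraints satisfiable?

Satisfiable

The assignment a1 = 8, a2 = 7, a3 = 9, a4 = 8, a5 = 7 works:
  constraint 1 holds since a4 + a2 = 15.
  constraint 5 holds since a1 - a4 = 0.
The rest check out directly.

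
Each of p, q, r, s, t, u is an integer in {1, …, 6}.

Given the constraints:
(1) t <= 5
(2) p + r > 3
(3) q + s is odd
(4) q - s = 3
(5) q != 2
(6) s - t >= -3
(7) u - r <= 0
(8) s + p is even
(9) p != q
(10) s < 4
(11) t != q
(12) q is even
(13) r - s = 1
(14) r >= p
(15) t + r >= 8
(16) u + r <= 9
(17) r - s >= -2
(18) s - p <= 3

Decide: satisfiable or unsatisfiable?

Satisfiable

Take p = 1, q = 6, r = 4, s = 3, t = 4, u = 4. Then constraint 2: p + r = 5; constraint 4: q - s = 3; constraint 6: s - t = -1, and every other listed constraint is also met.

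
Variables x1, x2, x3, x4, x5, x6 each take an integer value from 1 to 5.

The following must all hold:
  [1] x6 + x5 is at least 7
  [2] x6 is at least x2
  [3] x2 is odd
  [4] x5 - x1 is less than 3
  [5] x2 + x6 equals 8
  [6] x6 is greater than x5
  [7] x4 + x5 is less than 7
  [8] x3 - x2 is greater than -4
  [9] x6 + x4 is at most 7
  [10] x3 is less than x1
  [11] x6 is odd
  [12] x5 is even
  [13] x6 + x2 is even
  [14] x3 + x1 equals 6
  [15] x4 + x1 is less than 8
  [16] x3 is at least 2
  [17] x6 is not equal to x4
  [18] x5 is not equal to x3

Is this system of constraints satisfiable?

One satisfying assignment is x1 = 4, x2 = 3, x3 = 2, x4 = 2, x5 = 4, x6 = 5.
For the less obvious constraints — constraint 1: x6 + x5 = 9; constraint 4: x5 - x1 = 0 — and the others hold by inspection.

Satisfiable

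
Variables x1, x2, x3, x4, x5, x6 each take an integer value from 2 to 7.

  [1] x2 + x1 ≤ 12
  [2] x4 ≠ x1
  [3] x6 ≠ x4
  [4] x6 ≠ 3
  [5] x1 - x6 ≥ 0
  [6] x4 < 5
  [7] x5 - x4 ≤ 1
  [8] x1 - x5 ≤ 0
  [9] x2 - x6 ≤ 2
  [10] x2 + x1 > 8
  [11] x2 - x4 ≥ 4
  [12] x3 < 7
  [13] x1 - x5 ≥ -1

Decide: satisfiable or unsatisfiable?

Constraints 5, 7, 8, 9, and 11 give x2 − x4 ≥ 4, x4 − x5 ≥ -1, x5 − x1 ≥ 0, x1 − x6 ≥ 0, x6 − x2 ≥ -2.
Adding all 5 inequalities: the left sides telescope to 0, and the right sides sum to 4 + (-1) + 0 + 0 + (-2) = 1. So 0 ≥ 1, which is false.

Unsatisfiable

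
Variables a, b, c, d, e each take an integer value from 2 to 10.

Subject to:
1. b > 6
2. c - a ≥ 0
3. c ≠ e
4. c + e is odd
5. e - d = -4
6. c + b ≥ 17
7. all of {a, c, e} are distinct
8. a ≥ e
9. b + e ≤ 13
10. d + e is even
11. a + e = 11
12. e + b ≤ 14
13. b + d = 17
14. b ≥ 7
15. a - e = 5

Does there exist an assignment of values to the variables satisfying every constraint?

Satisfiable

The assignment a = 8, b = 10, c = 10, d = 7, e = 3 works:
  constraint 2 holds since c - a = 2.
  constraint 5 holds since e - d = -4.
  constraint 6 holds since c + b = 20.
The rest check out directly.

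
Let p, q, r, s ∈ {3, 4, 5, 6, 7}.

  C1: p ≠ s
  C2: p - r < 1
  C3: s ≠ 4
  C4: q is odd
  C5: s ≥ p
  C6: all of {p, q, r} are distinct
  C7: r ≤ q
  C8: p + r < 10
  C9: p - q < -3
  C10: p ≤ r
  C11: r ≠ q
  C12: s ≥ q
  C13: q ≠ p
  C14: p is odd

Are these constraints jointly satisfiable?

One satisfying assignment is p = 3, q = 7, r = 5, s = 7.
For the less obvious constraints — constraint 2: p - r = -2; constraint 8: p + r = 8; constraint 9: p - q = -4 — and the others hold by inspection.

Satisfiable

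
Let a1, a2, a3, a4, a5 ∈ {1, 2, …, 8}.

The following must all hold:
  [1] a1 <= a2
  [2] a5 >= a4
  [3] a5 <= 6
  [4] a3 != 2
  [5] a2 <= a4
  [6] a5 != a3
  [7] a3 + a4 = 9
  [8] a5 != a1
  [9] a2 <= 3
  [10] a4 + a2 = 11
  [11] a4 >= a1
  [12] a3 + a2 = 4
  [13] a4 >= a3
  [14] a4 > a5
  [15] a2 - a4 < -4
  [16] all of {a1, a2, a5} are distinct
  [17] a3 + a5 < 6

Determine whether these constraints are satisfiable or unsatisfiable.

Unsatisfiable

From constraints 2 and 3: a4 ≤ a5 ≤ 6. From constraint 9: a2 ≤ 3. Hence a4 + a2 ≤ 9. But constraint 10 requires a4 + a2 = 11, and 11 > 9. Contradiction.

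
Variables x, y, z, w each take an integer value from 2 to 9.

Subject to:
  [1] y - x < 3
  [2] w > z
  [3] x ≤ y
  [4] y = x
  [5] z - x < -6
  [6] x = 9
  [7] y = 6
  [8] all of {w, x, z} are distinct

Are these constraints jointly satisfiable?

Unsatisfiable

Constraint 7 fixes y = 6 and constraint 6 fixes x = 9, but constraint 4 requires y = x. Since 6 ≠ 9, contradiction.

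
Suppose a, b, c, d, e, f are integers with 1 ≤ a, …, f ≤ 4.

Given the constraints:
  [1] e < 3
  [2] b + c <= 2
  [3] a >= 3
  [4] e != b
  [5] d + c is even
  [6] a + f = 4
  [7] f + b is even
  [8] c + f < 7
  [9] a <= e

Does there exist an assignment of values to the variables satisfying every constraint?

Unsatisfiable

From constraints 3 and 9: e ≥ a and a ≥ 3, so e ≥ 3. From constraint 1: e ≤ 2. But 2 < 3, so no value of e works.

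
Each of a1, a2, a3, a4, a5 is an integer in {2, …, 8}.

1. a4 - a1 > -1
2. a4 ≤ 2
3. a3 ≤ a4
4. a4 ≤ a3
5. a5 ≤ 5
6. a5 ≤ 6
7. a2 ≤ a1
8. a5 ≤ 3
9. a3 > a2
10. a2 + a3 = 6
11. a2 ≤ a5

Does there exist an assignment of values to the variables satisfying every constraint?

Unsatisfiable

From constraints 8 and 11: a2 ≤ a5 ≤ 3. From constraints 2 and 3: a3 ≤ a4 ≤ 2. Hence a2 + a3 ≤ 5. But constraint 10 requires a2 + a3 = 6, and 6 > 5. Contradiction.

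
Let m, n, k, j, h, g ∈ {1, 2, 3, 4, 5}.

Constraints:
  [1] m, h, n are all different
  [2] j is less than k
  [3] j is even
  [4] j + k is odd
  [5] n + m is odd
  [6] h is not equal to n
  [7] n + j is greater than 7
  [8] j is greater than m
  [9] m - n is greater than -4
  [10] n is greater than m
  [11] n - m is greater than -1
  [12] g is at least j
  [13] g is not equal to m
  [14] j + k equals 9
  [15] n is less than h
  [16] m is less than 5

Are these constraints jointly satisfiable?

Setting (m, n, k, j, h, g) = (3, 4, 5, 4, 5, 5) satisfies everything: constraint 7: n + j = 8; constraint 9: m - n = -1, and the others follow.

Satisfiable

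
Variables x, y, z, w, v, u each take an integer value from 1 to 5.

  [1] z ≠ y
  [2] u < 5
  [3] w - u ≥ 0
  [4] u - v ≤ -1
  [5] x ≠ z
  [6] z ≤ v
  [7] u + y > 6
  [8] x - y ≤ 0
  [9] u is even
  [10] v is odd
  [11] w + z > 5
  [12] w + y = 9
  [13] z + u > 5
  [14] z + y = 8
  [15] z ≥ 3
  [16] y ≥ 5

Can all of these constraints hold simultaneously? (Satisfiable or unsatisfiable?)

Take x = 5, y = 5, z = 3, w = 4, v = 5, u = 4. Then constraint 3: w - u = 0; constraint 4: u - v = -1; constraint 7: u + y = 9, and every other listed constraint is also met.

Satisfiable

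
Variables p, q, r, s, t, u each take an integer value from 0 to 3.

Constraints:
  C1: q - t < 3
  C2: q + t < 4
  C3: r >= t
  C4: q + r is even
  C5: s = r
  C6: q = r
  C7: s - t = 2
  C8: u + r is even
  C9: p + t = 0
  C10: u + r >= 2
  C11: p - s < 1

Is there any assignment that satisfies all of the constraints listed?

Satisfiable

Setting (p, q, r, s, t, u) = (0, 2, 2, 2, 0, 2) satisfies everything: constraint 1: q - t = 2; constraint 2: q + t = 2, and the others follow.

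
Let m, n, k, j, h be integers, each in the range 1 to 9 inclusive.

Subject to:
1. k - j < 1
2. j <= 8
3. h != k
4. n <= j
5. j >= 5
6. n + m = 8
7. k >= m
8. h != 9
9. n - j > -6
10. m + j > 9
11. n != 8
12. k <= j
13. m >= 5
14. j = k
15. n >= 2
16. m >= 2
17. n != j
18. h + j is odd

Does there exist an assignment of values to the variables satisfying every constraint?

The assignment m = 6, n = 2, k = 6, j = 6, h = 1 works:
  constraint 1 holds since k - j = 0.
  constraint 6 holds since n + m = 8.
  constraint 9 holds since n - j = -4.
The rest check out directly.

Satisfiable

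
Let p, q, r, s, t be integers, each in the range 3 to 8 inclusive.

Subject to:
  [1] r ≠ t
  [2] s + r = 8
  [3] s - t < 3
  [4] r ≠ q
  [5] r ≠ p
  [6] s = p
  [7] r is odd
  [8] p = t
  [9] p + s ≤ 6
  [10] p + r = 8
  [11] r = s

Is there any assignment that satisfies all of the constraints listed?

From constraints 6, 8, and 11, r = s = p = t, so r = t. But constraint 1 says r ≠ t. Contradiction.

Unsatisfiable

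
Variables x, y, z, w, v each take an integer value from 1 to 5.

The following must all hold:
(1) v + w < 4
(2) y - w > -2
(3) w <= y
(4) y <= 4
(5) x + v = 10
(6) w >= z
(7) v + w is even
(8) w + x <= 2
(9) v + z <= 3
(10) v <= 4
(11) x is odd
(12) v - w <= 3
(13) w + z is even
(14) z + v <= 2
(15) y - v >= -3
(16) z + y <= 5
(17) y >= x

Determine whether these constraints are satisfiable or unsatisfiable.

From constraints 4 and 17: x ≤ y ≤ 4. From constraint 10: v ≤ 4. Hence x + v ≤ 8. But constraint 5 requires x + v = 10, and 10 > 8. Contradiction.

Unsatisfiable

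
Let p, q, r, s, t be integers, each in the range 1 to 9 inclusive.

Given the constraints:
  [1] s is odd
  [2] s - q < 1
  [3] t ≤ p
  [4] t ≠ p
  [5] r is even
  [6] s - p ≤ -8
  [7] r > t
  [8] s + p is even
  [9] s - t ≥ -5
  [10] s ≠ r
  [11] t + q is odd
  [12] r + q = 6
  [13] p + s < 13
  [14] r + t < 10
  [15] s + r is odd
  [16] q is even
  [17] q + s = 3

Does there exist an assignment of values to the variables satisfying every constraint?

Satisfiable

Try p = 9, q = 2, r = 4, s = 1, t = 3.
Check constraint 2: s - q = -1; constraint 6: s - p = -8. The remaining constraints are straightforward to verify.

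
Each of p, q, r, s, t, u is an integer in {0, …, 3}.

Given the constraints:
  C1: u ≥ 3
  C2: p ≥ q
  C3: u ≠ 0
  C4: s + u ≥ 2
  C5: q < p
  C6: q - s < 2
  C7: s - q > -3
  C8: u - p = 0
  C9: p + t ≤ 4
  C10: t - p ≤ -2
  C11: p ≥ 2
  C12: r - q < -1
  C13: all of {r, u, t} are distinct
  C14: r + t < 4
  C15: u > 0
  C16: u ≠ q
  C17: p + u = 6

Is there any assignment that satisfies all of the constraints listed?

Satisfiable

Setting (p, q, r, s, t, u) = (3, 2, 0, 1, 1, 3) satisfies everything: constraint 4: s + u = 4; constraint 6: q - s = 1; constraint 7: s - q = -1, and the others follow.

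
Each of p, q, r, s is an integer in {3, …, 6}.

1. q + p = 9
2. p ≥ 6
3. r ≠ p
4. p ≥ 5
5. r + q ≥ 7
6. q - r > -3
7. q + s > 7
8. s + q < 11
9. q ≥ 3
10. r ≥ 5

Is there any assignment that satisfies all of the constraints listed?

Try p = 6, q = 3, r = 5, s = 6.
Check constraint 1: q + p = 9; constraint 5: r + q = 8. The remaining constraints are straightforward to verify.

Satisfiable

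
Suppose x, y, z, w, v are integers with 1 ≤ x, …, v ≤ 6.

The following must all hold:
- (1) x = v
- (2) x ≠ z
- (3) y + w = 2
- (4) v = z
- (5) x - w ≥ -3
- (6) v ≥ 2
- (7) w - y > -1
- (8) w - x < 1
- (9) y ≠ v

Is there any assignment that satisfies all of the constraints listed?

Unsatisfiable

From constraints 1 and 4, x = v = z, so x = z. But constraint 2 says x ≠ z. Contradiction.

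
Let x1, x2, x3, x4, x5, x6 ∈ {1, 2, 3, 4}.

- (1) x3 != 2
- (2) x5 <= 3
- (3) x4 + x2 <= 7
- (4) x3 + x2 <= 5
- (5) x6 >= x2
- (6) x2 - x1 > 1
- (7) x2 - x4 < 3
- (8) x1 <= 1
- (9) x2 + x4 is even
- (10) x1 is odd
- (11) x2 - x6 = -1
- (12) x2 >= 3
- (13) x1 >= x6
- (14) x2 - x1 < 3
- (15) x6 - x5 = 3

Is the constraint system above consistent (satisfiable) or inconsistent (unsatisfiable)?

From constraints 5 and 12: x6 ≥ x2 and x2 ≥ 3, so x6 ≥ 3. From constraints 8 and 13: x6 ≤ x1 and x1 ≤ 1, so x6 ≤ 1. But 1 < 3, so no value of x6 works.

Unsatisfiable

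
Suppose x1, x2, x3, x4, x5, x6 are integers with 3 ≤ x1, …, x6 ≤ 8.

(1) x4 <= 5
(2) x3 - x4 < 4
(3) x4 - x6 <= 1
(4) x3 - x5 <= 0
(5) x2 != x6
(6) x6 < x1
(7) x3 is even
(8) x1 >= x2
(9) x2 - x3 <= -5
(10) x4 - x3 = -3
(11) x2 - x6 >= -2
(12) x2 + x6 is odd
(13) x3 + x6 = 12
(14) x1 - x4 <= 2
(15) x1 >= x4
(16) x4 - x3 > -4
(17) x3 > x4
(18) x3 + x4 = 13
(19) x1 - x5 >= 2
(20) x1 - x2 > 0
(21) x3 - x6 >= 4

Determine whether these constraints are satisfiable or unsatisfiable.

Unsatisfiable

Constraints 3, 4, 9, 11, 14, and 19 give x2 − x6 ≥ -2, x6 − x4 ≥ -1, x4 − x1 ≥ -2, x1 − x5 ≥ 2, x5 − x3 ≥ 0, x3 − x2 ≥ 5.
Adding all 6 inequalities: the left sides telescope to 0, and the right sides sum to (-2) + (-1) + (-2) + 2 + 0 + 5 = 2. So 0 ≥ 2, which is false.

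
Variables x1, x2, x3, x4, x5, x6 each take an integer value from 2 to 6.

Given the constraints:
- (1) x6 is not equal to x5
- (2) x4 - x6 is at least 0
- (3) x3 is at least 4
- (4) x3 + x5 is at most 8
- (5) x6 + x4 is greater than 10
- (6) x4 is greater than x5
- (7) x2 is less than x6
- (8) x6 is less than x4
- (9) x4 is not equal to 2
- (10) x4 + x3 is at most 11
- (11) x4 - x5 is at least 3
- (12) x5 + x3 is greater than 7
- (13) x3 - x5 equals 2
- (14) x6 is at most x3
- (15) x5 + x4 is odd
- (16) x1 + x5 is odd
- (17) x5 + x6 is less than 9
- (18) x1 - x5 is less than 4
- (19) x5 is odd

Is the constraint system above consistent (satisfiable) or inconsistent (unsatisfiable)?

One satisfying assignment is x1 = 4, x2 = 3, x3 = 5, x4 = 6, x5 = 3, x6 = 5.
For the less obvious constraints — constraint 2: x4 - x6 = 1; constraint 4: x3 + x5 = 8; constraint 5: x6 + x4 = 11 — and the others hold by inspection.

Satisfiable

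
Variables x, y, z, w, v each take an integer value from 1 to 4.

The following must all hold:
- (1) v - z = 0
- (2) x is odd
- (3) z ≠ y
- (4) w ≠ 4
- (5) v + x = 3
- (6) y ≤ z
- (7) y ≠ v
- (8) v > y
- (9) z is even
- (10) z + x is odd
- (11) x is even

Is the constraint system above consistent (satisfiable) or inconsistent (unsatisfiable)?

Unsatisfiable

Constraint 9 makes z even and constraint 11 makes x even, so z + x must be even. Constraint 10 says z + x is odd — contradiction.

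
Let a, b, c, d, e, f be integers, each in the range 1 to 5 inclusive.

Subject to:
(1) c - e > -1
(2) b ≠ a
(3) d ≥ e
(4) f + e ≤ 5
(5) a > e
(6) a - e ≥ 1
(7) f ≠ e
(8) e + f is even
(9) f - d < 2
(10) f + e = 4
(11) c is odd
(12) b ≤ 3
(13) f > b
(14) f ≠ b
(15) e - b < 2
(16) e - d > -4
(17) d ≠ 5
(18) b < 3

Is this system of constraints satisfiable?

Take a = 5, b = 1, c = 3, d = 4, e = 1, f = 3. Then constraint 1: c - e = 2; constraint 4: f + e = 4; constraint 6: a - e = 4, and every other listed constraint is also met.

Satisfiable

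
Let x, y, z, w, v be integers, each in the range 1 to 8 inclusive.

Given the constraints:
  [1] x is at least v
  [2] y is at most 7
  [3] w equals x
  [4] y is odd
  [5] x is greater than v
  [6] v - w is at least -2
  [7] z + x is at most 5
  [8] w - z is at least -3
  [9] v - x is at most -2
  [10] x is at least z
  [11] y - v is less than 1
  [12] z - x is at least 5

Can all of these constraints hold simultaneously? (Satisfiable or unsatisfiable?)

Constraints 6, 8, 9, and 12 give z − x ≥ 5, x − v ≥ 2, v − w ≥ -2, w − z ≥ -3.
Adding all 4 inequalities: the left sides telescope to 0, and the right sides sum to 5 + 2 + (-2) + (-3) = 2. So 0 ≥ 2, which is false.

Unsatisfiable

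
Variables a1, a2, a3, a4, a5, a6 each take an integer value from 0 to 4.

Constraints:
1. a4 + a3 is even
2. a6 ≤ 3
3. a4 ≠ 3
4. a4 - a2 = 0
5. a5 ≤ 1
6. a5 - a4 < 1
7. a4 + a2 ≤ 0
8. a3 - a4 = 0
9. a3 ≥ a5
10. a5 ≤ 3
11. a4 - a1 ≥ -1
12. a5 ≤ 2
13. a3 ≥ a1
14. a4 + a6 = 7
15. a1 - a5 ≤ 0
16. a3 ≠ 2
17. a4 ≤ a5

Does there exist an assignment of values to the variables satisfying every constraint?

From constraints 10 and 17: a4 ≤ a5 ≤ 3. From constraint 2: a6 ≤ 3. Hence a4 + a6 ≤ 6. But constraint 14 requires a4 + a6 = 7, and 7 > 6. Contradiction.

Unsatisfiable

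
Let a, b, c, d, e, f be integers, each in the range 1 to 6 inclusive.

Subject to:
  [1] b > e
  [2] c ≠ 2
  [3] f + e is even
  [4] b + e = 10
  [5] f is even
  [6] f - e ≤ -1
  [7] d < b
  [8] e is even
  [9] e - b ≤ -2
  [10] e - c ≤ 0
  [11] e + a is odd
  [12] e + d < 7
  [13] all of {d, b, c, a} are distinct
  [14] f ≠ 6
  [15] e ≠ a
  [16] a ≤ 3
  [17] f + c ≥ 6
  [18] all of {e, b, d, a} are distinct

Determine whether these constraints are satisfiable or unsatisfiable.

Setting (a, b, c, d, e, f) = (1, 6, 5, 2, 4, 2) satisfies everything: constraint 4: b + e = 10; constraint 6: f - e = -2, and the others follow.

Satisfiable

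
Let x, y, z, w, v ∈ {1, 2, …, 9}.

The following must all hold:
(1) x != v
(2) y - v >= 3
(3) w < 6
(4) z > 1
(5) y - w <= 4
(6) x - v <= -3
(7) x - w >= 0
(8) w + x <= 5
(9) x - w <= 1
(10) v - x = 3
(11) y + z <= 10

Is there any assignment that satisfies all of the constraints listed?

Constraints 2, 5, 6, and 7 give v − x ≥ 3, x − w ≥ 0, w − y ≥ -4, y − v ≥ 3.
Adding all 4 inequalities: the left sides telescope to 0, and the right sides sum to 3 + 0 + (-4) + 3 = 2. So 0 ≥ 2, which is false.

Unsatisfiable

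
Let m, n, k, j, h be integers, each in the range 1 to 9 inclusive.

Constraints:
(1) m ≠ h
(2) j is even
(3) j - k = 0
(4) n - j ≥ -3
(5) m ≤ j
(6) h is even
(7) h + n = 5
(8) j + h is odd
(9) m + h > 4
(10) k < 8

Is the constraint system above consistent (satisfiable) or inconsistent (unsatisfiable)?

Constraint 2 makes j even and constraint 6 makes h even, so j + h must be even. Constraint 8 says j + h is odd — contradiction.

Unsatisfiable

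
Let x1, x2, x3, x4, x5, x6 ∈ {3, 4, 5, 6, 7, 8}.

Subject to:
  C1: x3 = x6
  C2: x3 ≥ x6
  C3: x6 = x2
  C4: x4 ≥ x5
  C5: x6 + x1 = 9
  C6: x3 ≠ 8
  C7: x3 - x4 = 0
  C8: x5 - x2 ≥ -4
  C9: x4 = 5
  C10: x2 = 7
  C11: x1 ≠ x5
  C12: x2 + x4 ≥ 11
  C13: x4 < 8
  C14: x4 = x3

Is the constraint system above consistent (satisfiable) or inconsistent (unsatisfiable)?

Constraint 9 fixes x4 = 5 and constraint 10 fixes x2 = 7. Constraints 1, 3, and 14 give x4 = x3 = x6 = x2, so x4 = x2. But 5 ≠ 7 — contradiction.

Unsatisfiable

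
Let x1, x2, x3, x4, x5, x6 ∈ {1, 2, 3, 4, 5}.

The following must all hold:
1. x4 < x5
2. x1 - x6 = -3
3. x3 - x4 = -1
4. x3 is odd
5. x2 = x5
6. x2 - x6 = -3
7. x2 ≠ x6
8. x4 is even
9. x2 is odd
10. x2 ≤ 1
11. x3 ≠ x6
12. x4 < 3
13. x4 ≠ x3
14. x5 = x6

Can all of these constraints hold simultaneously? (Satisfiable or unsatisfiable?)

From constraints 5 and 14, x2 = x5 = x6, so x2 = x6. But constraint 7 says x2 ≠ x6. Contradiction.

Unsatisfiable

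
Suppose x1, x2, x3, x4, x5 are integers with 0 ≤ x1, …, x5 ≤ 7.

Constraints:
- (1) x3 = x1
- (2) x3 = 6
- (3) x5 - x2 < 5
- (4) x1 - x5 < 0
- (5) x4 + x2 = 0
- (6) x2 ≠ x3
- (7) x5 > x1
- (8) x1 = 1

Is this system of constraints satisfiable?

Constraint 2 fixes x3 = 6 and constraint 8 fixes x1 = 1, but constraint 1 requires x3 = x1. Since 6 ≠ 1, contradiction.

Unsatisfiable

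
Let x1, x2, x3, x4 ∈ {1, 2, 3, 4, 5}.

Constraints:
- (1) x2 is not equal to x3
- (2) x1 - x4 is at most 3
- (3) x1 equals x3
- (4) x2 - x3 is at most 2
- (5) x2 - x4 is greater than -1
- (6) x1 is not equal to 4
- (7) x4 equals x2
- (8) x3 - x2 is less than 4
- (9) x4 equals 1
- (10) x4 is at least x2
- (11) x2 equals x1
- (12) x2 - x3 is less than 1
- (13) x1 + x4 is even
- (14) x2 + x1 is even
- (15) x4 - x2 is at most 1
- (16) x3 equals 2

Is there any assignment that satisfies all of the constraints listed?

Constraint 9 fixes x4 = 1 and constraint 16 fixes x3 = 2. Constraints 3, 7, and 11 give x4 = x2 = x1 = x3, so x4 = x3. But 1 ≠ 2 — contradiction.

Unsatisfiable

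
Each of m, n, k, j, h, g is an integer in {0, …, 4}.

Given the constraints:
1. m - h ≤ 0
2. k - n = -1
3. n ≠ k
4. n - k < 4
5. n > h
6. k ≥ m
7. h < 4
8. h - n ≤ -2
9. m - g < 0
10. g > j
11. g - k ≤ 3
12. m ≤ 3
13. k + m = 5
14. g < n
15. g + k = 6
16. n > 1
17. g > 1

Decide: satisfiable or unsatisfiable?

Try m = 2, n = 4, k = 3, j = 0, h = 2, g = 3.
Check constraint 1: m - h = 0; constraint 2: k - n = -1; constraint 4: n - k = 1. The remaining constraints are straightforward to verify.

Satisfiable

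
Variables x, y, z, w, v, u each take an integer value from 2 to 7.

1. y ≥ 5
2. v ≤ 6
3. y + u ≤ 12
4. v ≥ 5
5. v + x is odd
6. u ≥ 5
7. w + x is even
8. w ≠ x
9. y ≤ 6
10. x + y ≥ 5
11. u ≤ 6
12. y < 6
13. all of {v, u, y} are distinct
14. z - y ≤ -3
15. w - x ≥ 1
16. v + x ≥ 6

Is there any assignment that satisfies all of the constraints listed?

Constraints 1, 2, 4, 6, 9, and 11 confine each of v, u, y to the 2 values {5, 6}.
Constraint 13 requires all 3 of them to be distinct, but only 2 values are available — impossible by the pigeonhole principle.

Unsatisfiable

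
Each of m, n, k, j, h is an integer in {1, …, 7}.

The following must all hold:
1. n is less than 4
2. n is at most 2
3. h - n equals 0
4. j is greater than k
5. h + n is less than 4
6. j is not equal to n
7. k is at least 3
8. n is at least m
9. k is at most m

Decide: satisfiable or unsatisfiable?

Unsatisfiable

From constraints 7 and 9: m ≥ k and k ≥ 3, so m ≥ 3. From constraints 2 and 8: m ≤ n and n ≤ 2, so m ≤ 2. But 2 < 3, so no value of m works.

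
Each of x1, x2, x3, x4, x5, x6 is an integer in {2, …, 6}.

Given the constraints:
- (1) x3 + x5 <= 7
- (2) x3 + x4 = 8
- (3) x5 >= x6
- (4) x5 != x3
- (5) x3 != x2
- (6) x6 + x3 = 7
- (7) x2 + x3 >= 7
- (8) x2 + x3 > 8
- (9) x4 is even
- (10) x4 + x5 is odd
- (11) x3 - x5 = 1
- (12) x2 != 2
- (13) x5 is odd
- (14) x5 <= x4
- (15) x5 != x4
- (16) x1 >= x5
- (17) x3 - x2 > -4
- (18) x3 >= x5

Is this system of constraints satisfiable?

Satisfiable

One satisfying assignment is x1 = 4, x2 = 6, x3 = 4, x4 = 4, x5 = 3, x6 = 3.
For the less obvious constraints — constraint 1: x3 + x5 = 7; constraint 2: x3 + x4 = 8 — and the others hold by inspection.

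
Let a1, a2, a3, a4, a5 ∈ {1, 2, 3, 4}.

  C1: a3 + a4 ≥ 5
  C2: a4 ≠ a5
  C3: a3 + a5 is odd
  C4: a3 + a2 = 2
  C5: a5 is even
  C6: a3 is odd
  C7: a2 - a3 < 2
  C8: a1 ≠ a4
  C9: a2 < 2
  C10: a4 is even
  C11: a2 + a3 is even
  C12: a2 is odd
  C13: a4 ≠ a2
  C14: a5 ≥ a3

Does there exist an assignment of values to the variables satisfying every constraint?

Setting (a1, a2, a3, a4, a5) = (1, 1, 1, 4, 2) satisfies everything: constraint 1: a3 + a4 = 5; constraint 4: a3 + a2 = 2; constraint 7: a2 - a3 = 0, and the others follow.

Satisfiable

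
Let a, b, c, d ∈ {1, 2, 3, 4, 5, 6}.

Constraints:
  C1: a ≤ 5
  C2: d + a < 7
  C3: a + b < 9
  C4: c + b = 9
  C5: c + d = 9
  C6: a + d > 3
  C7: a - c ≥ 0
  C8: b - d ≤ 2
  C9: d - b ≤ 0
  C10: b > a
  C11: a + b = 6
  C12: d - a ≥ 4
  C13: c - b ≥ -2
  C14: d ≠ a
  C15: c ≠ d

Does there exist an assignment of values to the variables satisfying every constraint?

Constraints 7, 9, 12, and 13 give d − a ≥ 4, a − c ≥ 0, c − b ≥ -2, b − d ≥ 0.
Adding all 4 inequalities: the left sides telescope to 0, and the right sides sum to 4 + 0 + (-2) + 0 = 2. So 0 ≥ 2, which is false.

Unsatisfiable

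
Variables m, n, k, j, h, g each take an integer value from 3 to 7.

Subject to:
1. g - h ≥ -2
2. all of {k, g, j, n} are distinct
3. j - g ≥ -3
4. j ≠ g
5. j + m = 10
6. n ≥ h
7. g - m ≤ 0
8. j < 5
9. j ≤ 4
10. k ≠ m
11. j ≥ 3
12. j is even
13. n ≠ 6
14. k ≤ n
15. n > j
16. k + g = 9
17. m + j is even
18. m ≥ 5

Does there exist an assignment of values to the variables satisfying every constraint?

Take m = 6, n = 7, k = 3, j = 4, h = 6, g = 6. Then constraint 1: g - h = 0; constraint 3: j - g = -2, and every other listed constraint is also met.

Satisfiable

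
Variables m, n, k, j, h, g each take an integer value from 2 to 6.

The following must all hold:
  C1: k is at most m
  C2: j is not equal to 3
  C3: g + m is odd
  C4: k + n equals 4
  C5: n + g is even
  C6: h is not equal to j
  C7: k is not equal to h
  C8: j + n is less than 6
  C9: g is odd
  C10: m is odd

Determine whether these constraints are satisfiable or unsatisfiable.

Constraint 9 makes g odd and constraint 10 makes m odd, so g + m must be even. Constraint 3 says g + m is odd — contradiction.

Unsatisfiable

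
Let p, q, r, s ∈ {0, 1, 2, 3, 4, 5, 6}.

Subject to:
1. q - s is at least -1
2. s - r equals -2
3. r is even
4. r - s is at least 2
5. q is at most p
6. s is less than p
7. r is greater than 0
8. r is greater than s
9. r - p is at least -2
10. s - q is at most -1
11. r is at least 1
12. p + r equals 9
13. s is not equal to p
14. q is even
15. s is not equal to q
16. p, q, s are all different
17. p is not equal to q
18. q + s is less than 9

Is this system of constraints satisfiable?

Setting (p, q, r, s) = (5, 4, 4, 2) satisfies everything: constraint 1: q - s = 2; constraint 2: s - r = -2, and the others follow.

Satisfiable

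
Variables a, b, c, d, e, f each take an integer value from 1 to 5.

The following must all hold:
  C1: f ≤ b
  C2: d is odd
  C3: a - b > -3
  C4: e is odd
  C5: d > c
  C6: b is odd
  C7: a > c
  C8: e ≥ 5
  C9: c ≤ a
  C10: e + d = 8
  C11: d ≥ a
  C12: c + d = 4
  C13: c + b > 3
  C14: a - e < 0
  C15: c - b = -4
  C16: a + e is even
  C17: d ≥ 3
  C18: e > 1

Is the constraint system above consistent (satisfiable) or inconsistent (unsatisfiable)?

Satisfiable

The assignment a = 3, b = 5, c = 1, d = 3, e = 5, f = 1 works:
  constraint 3 holds since a - b = -2.
  constraint 10 holds since e + d = 8.
  constraint 12 holds since c + d = 4.
The rest check out directly.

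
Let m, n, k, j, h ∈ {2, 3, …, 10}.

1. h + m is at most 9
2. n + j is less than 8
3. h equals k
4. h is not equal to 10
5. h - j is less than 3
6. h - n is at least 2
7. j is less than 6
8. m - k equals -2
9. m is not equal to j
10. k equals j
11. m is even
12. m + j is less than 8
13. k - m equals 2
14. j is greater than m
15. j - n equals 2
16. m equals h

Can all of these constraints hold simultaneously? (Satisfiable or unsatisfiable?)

Unsatisfiable

From constraints 3, 10, and 16, m = h = k = j, so m = j. But constraint 9 says m ≠ j. Contradiction.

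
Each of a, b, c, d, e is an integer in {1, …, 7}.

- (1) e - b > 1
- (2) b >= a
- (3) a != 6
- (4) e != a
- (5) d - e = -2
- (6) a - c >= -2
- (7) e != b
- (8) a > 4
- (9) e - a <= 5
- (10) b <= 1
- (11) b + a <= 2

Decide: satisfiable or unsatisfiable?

From constraint 8: a ≥ 5. From constraints 2 and 10: a ≤ b and b ≤ 1, so a ≤ 1. But 1 < 5, so no value of a works.

Unsatisfiable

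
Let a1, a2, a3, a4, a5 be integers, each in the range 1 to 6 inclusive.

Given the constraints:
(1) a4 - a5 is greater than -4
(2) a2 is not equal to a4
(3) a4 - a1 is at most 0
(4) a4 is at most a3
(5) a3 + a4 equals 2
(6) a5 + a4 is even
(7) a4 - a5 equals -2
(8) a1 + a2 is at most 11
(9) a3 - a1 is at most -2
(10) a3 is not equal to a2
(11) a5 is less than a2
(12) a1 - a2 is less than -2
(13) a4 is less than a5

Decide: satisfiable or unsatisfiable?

One satisfying assignment is a1 = 3, a2 = 6, a3 = 1, a4 = 1, a5 = 3.
For the less obvious constraints — constraint 1: a4 - a5 = -2; constraint 3: a4 - a1 = -2 — and the others hold by inspection.

Satisfiable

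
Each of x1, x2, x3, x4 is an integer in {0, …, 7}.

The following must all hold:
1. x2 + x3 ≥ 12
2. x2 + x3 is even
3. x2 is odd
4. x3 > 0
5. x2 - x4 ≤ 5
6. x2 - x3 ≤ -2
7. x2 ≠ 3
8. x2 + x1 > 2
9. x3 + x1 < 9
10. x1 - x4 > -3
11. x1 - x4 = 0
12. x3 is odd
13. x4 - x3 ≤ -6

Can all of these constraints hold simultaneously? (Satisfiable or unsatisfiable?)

Satisfiable

Take x1 = 0, x2 = 5, x3 = 7, x4 = 0. Then constraint 1: x2 + x3 = 12; constraint 5: x2 - x4 = 5, and every other listed constraint is also met.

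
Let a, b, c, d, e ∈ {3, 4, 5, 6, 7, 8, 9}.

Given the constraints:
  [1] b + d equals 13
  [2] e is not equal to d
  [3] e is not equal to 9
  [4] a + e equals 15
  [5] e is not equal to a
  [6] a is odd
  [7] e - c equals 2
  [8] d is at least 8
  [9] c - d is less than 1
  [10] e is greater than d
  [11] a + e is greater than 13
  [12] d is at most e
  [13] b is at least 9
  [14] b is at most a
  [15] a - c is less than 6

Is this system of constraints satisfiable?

From constraints 13 and 14: a ≥ b ≥ 9. From constraints 8 and 12: e ≥ d ≥ 8. Hence a + e ≥ 17. But constraint 4 requires a + e = 15, and 15 < 17. Contradiction.

Unsatisfiable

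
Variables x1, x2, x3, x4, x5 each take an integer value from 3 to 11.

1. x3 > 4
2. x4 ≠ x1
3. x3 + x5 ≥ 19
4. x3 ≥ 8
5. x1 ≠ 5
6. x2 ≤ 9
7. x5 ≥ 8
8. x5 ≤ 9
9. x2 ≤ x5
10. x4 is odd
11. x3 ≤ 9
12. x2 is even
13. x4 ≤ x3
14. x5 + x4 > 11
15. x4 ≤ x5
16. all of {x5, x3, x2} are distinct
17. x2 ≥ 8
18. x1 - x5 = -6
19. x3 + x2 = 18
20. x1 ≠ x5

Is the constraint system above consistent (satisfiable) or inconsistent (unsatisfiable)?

Unsatisfiable

Constraints 4, 6, 7, 8, 11, and 17 confine each of x5, x3, x2 to the 2 values {8, 9}.
Constraint 16 requires all 3 of them to be distinct, but only 2 values are available — impossible by the pigeonhole principle.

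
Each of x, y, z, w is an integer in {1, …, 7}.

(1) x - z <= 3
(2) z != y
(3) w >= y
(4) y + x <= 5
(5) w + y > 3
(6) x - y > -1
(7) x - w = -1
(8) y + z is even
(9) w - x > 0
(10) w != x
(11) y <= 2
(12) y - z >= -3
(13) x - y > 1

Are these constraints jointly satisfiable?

Try x = 3, y = 1, z = 3, w = 4.
Check constraint 1: x - z = 0; constraint 4: y + x = 4. The remaining constraints are straightforward to verify.

Satisfiable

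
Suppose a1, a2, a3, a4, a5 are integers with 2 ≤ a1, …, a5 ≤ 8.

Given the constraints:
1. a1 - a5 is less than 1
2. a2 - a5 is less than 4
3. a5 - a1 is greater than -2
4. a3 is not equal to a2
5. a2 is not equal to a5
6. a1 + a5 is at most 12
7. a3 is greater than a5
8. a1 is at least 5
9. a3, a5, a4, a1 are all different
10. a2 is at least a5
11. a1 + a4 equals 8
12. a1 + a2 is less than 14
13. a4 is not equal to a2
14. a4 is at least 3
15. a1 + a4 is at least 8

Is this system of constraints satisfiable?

Satisfiable

Take a1 = 5, a2 = 7, a3 = 8, a4 = 3, a5 = 6. Then constraint 1: a1 - a5 = -1; constraint 2: a2 - a5 = 1, and every other listed constraint is also met.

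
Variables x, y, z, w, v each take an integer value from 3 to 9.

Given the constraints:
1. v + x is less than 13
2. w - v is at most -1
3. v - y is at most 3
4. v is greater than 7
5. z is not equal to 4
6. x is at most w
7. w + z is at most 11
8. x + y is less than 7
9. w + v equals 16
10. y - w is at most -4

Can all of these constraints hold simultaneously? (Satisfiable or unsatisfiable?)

Constraints 2, 3, and 10 give y − v ≥ -3, v − w ≥ 1, w − y ≥ 4.
Adding all 3 inequalities: the left sides telescope to 0, and the right sides sum to (-3) + 1 + 4 = 2. So 0 ≥ 2, which is false.

Unsatisfiable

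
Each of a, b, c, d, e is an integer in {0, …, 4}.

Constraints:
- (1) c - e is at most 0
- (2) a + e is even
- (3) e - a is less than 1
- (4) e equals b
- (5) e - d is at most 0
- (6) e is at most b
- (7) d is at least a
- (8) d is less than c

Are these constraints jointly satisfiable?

Unsatisfiable

Constraints 1, 5, and 8 give c ≤ e, e ≤ d, d < c. Chaining: c ≤ e ≤ d < c, which forces c < c — impossible.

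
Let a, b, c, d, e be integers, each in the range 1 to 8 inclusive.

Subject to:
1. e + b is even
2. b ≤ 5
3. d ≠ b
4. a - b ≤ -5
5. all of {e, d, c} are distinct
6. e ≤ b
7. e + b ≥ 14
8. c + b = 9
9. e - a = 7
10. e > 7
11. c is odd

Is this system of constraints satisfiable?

Unsatisfiable

From constraint 10: e ≥ 8. From constraints 2 and 6: e ≤ b and b ≤ 5, so e ≤ 5. But 5 < 8, so no value of e works.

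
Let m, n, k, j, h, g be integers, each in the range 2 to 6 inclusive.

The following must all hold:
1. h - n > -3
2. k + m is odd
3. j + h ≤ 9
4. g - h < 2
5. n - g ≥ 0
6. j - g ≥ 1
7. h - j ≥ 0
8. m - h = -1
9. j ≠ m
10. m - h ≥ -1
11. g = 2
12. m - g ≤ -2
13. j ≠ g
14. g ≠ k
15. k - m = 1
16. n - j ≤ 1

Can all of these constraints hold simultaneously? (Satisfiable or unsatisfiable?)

Unsatisfiable

Constraints 6, 7, 10, and 12 give m − h ≥ -1, h − j ≥ 0, j − g ≥ 1, g − m ≥ 2.
Adding all 4 inequalities: the left sides telescope to 0, and the right sides sum to (-1) + 0 + 1 + 2 = 2. So 0 ≥ 2, which is false.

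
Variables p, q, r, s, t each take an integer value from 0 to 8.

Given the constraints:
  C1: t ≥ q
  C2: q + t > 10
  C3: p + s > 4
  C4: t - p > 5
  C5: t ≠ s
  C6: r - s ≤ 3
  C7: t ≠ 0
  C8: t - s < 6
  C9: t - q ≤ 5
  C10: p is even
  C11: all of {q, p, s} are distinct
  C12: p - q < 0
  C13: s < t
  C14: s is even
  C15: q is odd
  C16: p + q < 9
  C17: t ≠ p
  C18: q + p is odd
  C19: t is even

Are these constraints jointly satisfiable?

The assignment p = 2, q = 5, r = 6, s = 4, t = 8 works:
  constraint 2 holds since q + t = 13.
  constraint 3 holds since p + s = 6.
  constraint 4 holds since t - p = 6.
The rest check out directly.

Satisfiable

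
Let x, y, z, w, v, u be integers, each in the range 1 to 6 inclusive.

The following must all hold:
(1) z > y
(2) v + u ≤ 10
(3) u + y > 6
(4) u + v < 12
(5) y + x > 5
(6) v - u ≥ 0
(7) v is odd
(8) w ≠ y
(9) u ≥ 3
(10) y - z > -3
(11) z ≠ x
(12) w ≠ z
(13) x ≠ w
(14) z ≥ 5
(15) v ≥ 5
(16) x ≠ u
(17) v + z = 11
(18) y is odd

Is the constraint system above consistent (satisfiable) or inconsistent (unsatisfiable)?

The assignment x = 2, y = 5, z = 6, w = 3, v = 5, u = 4 works:
  constraint 2 holds since v + u = 9.
  constraint 3 holds since u + y = 9.
  constraint 4 holds since u + v = 9.
The rest check out directly.

Satisfiable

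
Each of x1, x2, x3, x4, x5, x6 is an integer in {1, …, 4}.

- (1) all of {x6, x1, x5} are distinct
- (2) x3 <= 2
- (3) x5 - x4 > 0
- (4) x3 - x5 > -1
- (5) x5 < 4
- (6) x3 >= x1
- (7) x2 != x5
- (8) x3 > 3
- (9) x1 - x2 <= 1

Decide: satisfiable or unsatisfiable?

From constraint 8: x3 ≥ 4. From constraint 2: x3 ≤ 2. But 2 < 4, so no value of x3 works.

Unsatisfiable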